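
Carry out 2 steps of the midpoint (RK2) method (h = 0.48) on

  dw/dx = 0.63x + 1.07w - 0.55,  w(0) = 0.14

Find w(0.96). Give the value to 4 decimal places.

-0.1243

Midpoint: k1 = f(x_n, w_n); k2 = f(x_n + h/2, w_n + (h/2)·k1); w_{n+1} = w_n + h·k2.
x=0.000000, w=0.140000:
  k1 = f(0.000000, 0.140000) = -0.400200
  k2 = f(0.240000, 0.043952) = -0.351771
  w ← 0.140000 + 0.48·(-0.351771) = -0.028850
x=0.480000, w=-0.028850:
  k1 = f(0.480000, -0.028850) = -0.278470
  k2 = f(0.720000, -0.095683) = -0.198781
  w ← -0.028850 + 0.48·(-0.198781) = -0.124265
w(0.96) ≈ -0.1243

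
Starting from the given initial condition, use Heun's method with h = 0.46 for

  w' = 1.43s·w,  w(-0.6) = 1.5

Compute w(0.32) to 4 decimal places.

Heun: k1 = f(s_n, w_n); k2 = f(s_n + h, w_n + h·k1); w_{n+1} = w_n + (h/2)·(k1 + k2).
s=-0.600000, w=1.500000:
  k1 = f(-0.600000, 1.500000) = -1.287000
  k2 = f(-0.140000, 0.907980) = -0.181778
  w ← 1.500000 + (0.46/2)·(-1.287000 + (-0.181778)) = 1.162181
s=-0.140000, w=1.162181:
  k1 = f(-0.140000, 1.162181) = -0.232669
  k2 = f(0.320000, 1.055154) = 0.482838
  w ← 1.162181 + (0.46/2)·(-0.232669 + 0.482838) = 1.219720
w(0.32) ≈ 1.2197

1.2197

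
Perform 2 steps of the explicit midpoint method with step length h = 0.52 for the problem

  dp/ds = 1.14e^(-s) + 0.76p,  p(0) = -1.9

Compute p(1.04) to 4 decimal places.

Midpoint: k1 = f(s_n, p_n); k2 = f(s_n + h/2, p_n + (h/2)·k1); p_{n+1} = p_n + h·k2.
s=0.000000, p=-1.900000:
  k1 = f(0.000000, -1.900000) = -0.304000
  k2 = f(0.260000, -1.979040) = -0.625072
  p ← -1.900000 + 0.52·(-0.625072) = -2.225037
s=0.520000, p=-2.225037:
  k1 = f(0.520000, -2.225037) = -1.013275
  k2 = f(0.780000, -2.488489) = -1.368669
  p ← -2.225037 + 0.52·(-1.368669) = -2.936745
p(1.04) ≈ -2.9367

-2.9367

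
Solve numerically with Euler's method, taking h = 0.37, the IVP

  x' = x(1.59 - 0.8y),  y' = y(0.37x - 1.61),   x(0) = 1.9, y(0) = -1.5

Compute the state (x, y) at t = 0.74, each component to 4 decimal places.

Euler on (x,y): x_{n+1} = x_n + h·x', y_{n+1} = y_n + h·y'.
0.000000: (1.900000, -1.500000); f=(5.301000, 1.360500) → (3.861370, -0.996615)
0.370000: (3.861370, -0.996615); f=(9.218218, 0.180679) → (7.272111, -0.929764)
(x(0.74), y(0.74)) ≈ (7.2721, -0.9298)

7.2721, -0.9298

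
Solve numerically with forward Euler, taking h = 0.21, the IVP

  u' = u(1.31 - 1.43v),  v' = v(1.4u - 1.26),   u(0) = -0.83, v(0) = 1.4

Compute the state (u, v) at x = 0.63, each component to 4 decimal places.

Euler on (u,v): u_{n+1} = u_n + h·u', v_{n+1} = v_n + h·v'.
0.000000: (-0.830000, 1.400000); f=(0.574360, -3.390800) → (-0.709384, 0.687932)
0.210000: (-0.709384, 0.687932); f=(-0.231442, -1.550006) → (-0.757987, 0.362431)
0.420000: (-0.757987, 0.362431); f=(-0.600117, -0.841268) → (-0.884012, 0.185765)
(u(0.63), v(0.63)) ≈ (-0.8840, 0.1858)

-0.8840, 0.1858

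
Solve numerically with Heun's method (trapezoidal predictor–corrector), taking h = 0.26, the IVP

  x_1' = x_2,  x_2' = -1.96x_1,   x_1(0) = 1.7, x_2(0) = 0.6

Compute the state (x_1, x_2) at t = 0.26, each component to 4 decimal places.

Heun on (x_1,x_2): k1 = f(t_n, state_n); k2 = f(t_n + h, state_n + h·k1); state_{n+1} = state_n + (h/2)·(k1 + k2).
0.000000: (1.700000, 0.600000)
  k1 = (0.600000, -3.332000)
  predictor → (1.856000, -0.266320)
  k2 = (-0.266320, -3.637760)
  → (1.743378, -0.306069)
(x_1(0.26), x_2(0.26)) ≈ (1.7434, -0.3061)

1.7434, -0.3061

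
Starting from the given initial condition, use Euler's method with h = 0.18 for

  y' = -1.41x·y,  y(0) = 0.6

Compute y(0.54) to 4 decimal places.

Euler: y_{n+1} = y_n + h·f(x_n, y_n).
x=0.000000, y=0.600000: f=0.000000 → y ← 0.600000 + 0.18·0.000000 = 0.600000
x=0.180000, y=0.600000: f=-0.152280 → y ← 0.600000 + 0.18·(-0.152280) = 0.572590
x=0.360000, y=0.572590: f=-0.290646 → y ← 0.572590 + 0.18·(-0.290646) = 0.520273
y(0.54) ≈ 0.5203

0.5203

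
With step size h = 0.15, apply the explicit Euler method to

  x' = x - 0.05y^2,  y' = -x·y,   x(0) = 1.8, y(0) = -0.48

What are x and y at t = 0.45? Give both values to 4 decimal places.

2.7338, -0.1555

Euler on (x,y): x_{n+1} = x_n + h·x', y_{n+1} = y_n + h·y'.
0.000000: (1.800000, -0.480000); f=(1.788480, 0.864000) → (2.068272, -0.350400)
0.150000: (2.068272, -0.350400); f=(2.062133, 0.724723) → (2.377592, -0.241692)
0.300000: (2.377592, -0.241692); f=(2.374671, 0.574644) → (2.733793, -0.155495)
(x(0.45), y(0.45)) ≈ (2.7338, -0.1555)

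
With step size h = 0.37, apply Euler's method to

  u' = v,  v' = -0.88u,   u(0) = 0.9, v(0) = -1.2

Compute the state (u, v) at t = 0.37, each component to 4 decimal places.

0.4560, -1.4930

Euler on (u,v): u_{n+1} = u_n + h·u', v_{n+1} = v_n + h·v'.
0.000000: (0.900000, -1.200000); f=(-1.200000, -0.792000) → (0.456000, -1.493040)
(u(0.37), v(0.37)) ≈ (0.4560, -1.4930)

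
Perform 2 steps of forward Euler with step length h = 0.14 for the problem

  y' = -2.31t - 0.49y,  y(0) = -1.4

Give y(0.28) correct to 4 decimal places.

-1.2598

Euler: y_{n+1} = y_n + h·f(t_n, y_n).
t=0.000000, y=-1.400000: f=0.686000 → y ← -1.400000 + 0.14·0.686000 = -1.303960
t=0.140000, y=-1.303960: f=0.315540 → y ← -1.303960 + 0.14·0.315540 = -1.259784
y(0.28) ≈ -1.2598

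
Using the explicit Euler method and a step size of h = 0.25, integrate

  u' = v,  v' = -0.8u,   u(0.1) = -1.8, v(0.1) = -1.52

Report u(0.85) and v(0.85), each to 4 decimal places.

Euler on (u,v): u_{n+1} = u_n + h·u', v_{n+1} = v_n + h·v'.
0.100000: (-1.800000, -1.520000); f=(-1.520000, 1.440000) → (-2.180000, -1.160000)
0.350000: (-2.180000, -1.160000); f=(-1.160000, 1.744000) → (-2.470000, -0.724000)
0.600000: (-2.470000, -0.724000); f=(-0.724000, 1.976000) → (-2.651000, -0.230000)
(u(0.85), v(0.85)) ≈ (-2.6510, -0.2300)

-2.6510, -0.2300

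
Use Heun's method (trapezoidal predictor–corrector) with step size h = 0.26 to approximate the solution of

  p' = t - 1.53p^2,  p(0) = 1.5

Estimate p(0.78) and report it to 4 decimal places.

Heun: k1 = f(t_n, p_n); k2 = f(t_n + h, p_n + h·k1); p_{n+1} = p_n + (h/2)·(k1 + k2).
t=0.000000, p=1.500000:
  k1 = f(0.000000, 1.500000) = -3.442500
  k2 = f(0.260000, 0.604950) = -0.299926
  p ← 1.500000 + (0.26/2)·(-3.442500 + (-0.299926)) = 1.013485
t=0.260000, p=1.013485:
  k1 = f(0.260000, 1.013485) = -1.311541
  k2 = f(0.520000, 0.672484) = -0.171919
  p ← 1.013485 + (0.26/2)·(-1.311541 + (-0.171919)) = 0.820635
t=0.520000, p=0.820635:
  k1 = f(0.520000, 0.820635) = -0.510366
  k2 = f(0.780000, 0.687940) = 0.055910
  p ← 0.820635 + (0.26/2)·(-0.510366 + 0.055910) = 0.761556
p(0.78) ≈ 0.7616

0.7616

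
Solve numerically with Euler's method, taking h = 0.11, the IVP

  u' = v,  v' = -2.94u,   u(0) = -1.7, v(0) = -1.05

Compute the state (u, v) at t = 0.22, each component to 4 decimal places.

-1.8705, 0.0869

Euler on (u,v): u_{n+1} = u_n + h·u', v_{n+1} = v_n + h·v'.
0.000000: (-1.700000, -1.050000); f=(-1.050000, 4.998000) → (-1.815500, -0.500220)
0.110000: (-1.815500, -0.500220); f=(-0.500220, 5.337570) → (-1.870524, 0.086913)
(u(0.22), v(0.22)) ≈ (-1.8705, 0.0869)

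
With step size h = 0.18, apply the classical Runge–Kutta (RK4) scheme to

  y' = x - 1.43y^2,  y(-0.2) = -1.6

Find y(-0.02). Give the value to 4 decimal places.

RK4: k1 = f(x_n, y_n); k2 = f(x_n + h/2, y_n + (h/2)·k1); k3 = f(x_n + h/2, y_n + (h/2)·k2); k4 = f(x_n + h, y_n + h·k3); y_{n+1} = y_n + (h/6)·(k1 + 2k2 + 2k3 + k4).
x=-0.200000, y=-1.600000:
  k1 = f(-0.200000, -1.600000) = -3.860800
  k2 = f(-0.110000, -1.947472) = -5.533485
  k3 = f(-0.110000, -2.098014) = -6.404376
  k4 = f(-0.020000, -2.752788) = -10.856311
  y ← -1.600000 + (0.18/6)·(k1 + 2k2 + 2k3 + k4) = -2.757785
y(-0.02) ≈ -2.7578

-2.7578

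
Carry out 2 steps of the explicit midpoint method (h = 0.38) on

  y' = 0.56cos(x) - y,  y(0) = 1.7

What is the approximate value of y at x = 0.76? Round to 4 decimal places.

Midpoint: k1 = f(x_n, y_n); k2 = f(x_n + h/2, y_n + (h/2)·k1); y_{n+1} = y_n + h·k2.
x=0.000000, y=1.700000:
  k1 = f(0.000000, 1.700000) = -1.140000
  k2 = f(0.190000, 1.483400) = -0.933478
  y ← 1.700000 + 0.38·(-0.933478) = 1.345279
x=0.380000, y=1.345279:
  k1 = f(0.380000, 1.345279) = -0.825226
  k2 = f(0.570000, 1.188486) = -0.717021
  y ← 1.345279 + 0.38·(-0.717021) = 1.072811
y(0.76) ≈ 1.0728

1.0728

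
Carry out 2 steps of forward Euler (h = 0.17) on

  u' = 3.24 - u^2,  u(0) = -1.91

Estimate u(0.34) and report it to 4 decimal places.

-2.0946

Euler: u_{n+1} = u_n + h·f(t_n, u_n).
t=0.000000, u=-1.910000: f=-0.408100 → u ← -1.910000 + 0.17·(-0.408100) = -1.979377
t=0.170000, u=-1.979377: f=-0.677933 → u ← -1.979377 + 0.17·(-0.677933) = -2.094626
u(0.34) ≈ -2.0946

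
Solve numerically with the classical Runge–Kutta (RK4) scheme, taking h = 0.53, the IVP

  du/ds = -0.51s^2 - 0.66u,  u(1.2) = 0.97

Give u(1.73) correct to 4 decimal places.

0.1784

RK4: k1 = f(s_n, u_n); k2 = f(s_n + h/2, u_n + (h/2)·k1); k3 = f(s_n + h/2, u_n + (h/2)·k2); k4 = f(s_n + h, u_n + h·k3); u_{n+1} = u_n + (h/6)·(k1 + 2k2 + 2k3 + k4).
s=1.200000, u=0.970000:
  k1 = f(1.200000, 0.970000) = -1.374600
  k2 = f(1.465000, 0.605731) = -1.494357
  k3 = f(1.465000, 0.573995) = -1.473412
  k4 = f(1.730000, 0.189092) = -1.651180
  u ← 0.970000 + (0.53/6)·(k1 + 2k2 + 2k3 + k4) = 0.178417
u(1.73) ≈ 0.1784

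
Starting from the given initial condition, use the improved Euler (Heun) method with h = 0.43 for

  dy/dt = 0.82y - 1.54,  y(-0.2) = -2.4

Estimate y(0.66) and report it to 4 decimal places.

-6.6847

Heun: k1 = f(t_n, y_n); k2 = f(t_n + h, y_n + h·k1); y_{n+1} = y_n + (h/2)·(k1 + k2).
t=-0.200000, y=-2.400000:
  k1 = f(-0.200000, -2.400000) = -3.508000
  k2 = f(0.230000, -3.908440) = -4.744921
  y ← -2.400000 + (0.43/2)·(-3.508000 + (-4.744921)) = -4.174378
t=0.230000, y=-4.174378:
  k1 = f(0.230000, -4.174378) = -4.962990
  k2 = f(0.660000, -6.308464) = -6.712940
  y ← -4.174378 + (0.43/2)·(-4.962990 + (-6.712940)) = -6.684703
y(0.66) ≈ -6.6847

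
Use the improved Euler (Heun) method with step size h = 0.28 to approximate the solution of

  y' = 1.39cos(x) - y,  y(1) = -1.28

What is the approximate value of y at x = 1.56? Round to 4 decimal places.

-0.5957

Heun: k1 = f(x_n, y_n); k2 = f(x_n + h, y_n + h·k1); y_{n+1} = y_n + (h/2)·(k1 + k2).
x=1.000000, y=-1.280000:
  k1 = f(1.000000, -1.280000) = 2.031020
  k2 = f(1.280000, -0.711314) = 1.109848
  y ← -1.280000 + (0.28/2)·(2.031020 + 1.109848) = -0.840278
x=1.280000, y=-0.840278:
  k1 = f(1.280000, -0.840278) = 1.238813
  k2 = f(1.560000, -0.493411) = 0.508417
  y ← -0.840278 + (0.28/2)·(1.238813 + 0.508417) = -0.595666
y(1.56) ≈ -0.5957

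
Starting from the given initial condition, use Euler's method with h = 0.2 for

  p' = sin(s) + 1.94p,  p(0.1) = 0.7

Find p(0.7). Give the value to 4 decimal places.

2.0882

Euler: p_{n+1} = p_n + h·f(s_n, p_n).
s=0.100000, p=0.700000: f=1.457833 → p ← 0.700000 + 0.2·1.457833 = 0.991567
s=0.300000, p=0.991567: f=2.219160 → p ← 0.991567 + 0.2·2.219160 = 1.435399
s=0.500000, p=1.435399: f=3.264099 → p ← 1.435399 + 0.2·3.264099 = 2.088218
p(0.7) ≈ 2.0882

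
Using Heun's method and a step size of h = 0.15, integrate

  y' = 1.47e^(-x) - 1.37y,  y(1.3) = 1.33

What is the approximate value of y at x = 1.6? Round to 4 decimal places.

Heun: k1 = f(x_n, y_n); k2 = f(x_n + h, y_n + h·k1); y_{n+1} = y_n + (h/2)·(k1 + k2).
x=1.300000, y=1.330000:
  k1 = f(1.300000, 1.330000) = -1.421478
  k2 = f(1.450000, 1.116778) = -1.185168
  y ← 1.330000 + (0.15/2)·(-1.421478 + (-1.185168)) = 1.134502
x=1.450000, y=1.134502:
  k1 = f(1.450000, 1.134502) = -1.209449
  k2 = f(1.600000, 0.953084) = -1.008938
  y ← 1.134502 + (0.15/2)·(-1.209449 + (-1.008938)) = 0.968123
y(1.6) ≈ 0.9681

0.9681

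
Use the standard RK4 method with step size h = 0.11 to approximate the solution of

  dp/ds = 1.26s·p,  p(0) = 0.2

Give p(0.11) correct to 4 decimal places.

RK4: k1 = f(s_n, p_n); k2 = f(s_n + h/2, p_n + (h/2)·k1); k3 = f(s_n + h/2, p_n + (h/2)·k2); k4 = f(s_n + h, p_n + h·k3); p_{n+1} = p_n + (h/6)·(k1 + 2k2 + 2k3 + k4).
s=0.000000, p=0.200000:
  k1 = f(0.000000, 0.200000) = 0.000000
  k2 = f(0.055000, 0.200000) = 0.013860
  k3 = f(0.055000, 0.200762) = 0.013913
  k4 = f(0.110000, 0.201530) = 0.027932
  p ← 0.200000 + (0.11/6)·(k1 + 2k2 + 2k3 + k4) = 0.201530
p(0.11) ≈ 0.2015

0.2015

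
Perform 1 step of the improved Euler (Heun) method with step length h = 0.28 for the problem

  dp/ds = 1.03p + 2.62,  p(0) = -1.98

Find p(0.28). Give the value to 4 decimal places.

-1.7940

Heun: k1 = f(s_n, p_n); k2 = f(s_n + h, p_n + h·k1); p_{n+1} = p_n + (h/2)·(k1 + k2).
s=0.000000, p=-1.980000:
  k1 = f(0.000000, -1.980000) = 0.580600
  k2 = f(0.280000, -1.817432) = 0.748045
  p ← -1.980000 + (0.28/2)·(0.580600 + 0.748045) = -1.793990
p(0.28) ≈ -1.7940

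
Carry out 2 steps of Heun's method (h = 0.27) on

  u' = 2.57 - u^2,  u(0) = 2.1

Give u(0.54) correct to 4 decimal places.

1.7284

Heun: k1 = f(s_n, u_n); k2 = f(s_n + h, u_n + h·k1); u_{n+1} = u_n + (h/2)·(k1 + k2).
s=0.000000, u=2.100000:
  k1 = f(0.000000, 2.100000) = -1.840000
  k2 = f(0.270000, 1.603200) = -0.000250
  u ← 2.100000 + (0.27/2)·(-1.840000 + (-0.000250)) = 1.851566
s=0.270000, u=1.851566:
  k1 = f(0.270000, 1.851566) = -0.858297
  k2 = f(0.540000, 1.619826) = -0.053836
  u ← 1.851566 + (0.27/2)·(-0.858297 + (-0.053836)) = 1.728428
u(0.54) ≈ 1.7284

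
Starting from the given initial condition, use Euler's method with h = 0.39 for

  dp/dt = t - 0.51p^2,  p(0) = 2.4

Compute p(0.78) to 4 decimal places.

1.0935

Euler: p_{n+1} = p_n + h·f(t_n, p_n).
t=0.000000, p=2.400000: f=-2.937600 → p ← 2.400000 + 0.39·(-2.937600) = 1.254336
t=0.390000, p=1.254336: f=-0.412413 → p ← 1.254336 + 0.39·(-0.412413) = 1.093495
p(0.78) ≈ 1.0935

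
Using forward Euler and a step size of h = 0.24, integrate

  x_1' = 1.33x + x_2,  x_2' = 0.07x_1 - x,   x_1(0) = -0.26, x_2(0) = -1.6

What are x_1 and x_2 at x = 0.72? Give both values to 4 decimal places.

Euler on (x_1,x_2): x_1_{n+1} = x_1_n + h·x_1', x_2_{n+1} = x_2_n + h·x_2'.
0.000000: (-0.260000, -1.600000); f=(-1.600000, -0.018200) → (-0.644000, -1.604368)
0.240000: (-0.644000, -1.604368); f=(-1.285168, -0.285080) → (-0.952440, -1.672787)
0.480000: (-0.952440, -1.672787); f=(-1.034387, -0.546671) → (-1.200693, -1.803988)
(x_1(0.72), x_2(0.72)) ≈ (-1.2007, -1.8040)

-1.2007, -1.8040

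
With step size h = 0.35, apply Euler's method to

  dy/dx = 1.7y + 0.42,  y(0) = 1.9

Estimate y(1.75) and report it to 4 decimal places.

21.9169

Euler: y_{n+1} = y_n + h·f(x_n, y_n).
x=0.000000, y=1.900000: f=3.650000 → y ← 1.900000 + 0.35·3.650000 = 3.177500
x=0.350000, y=3.177500: f=5.821750 → y ← 3.177500 + 0.35·5.821750 = 5.215113
x=0.700000, y=5.215113: f=9.285691 → y ← 5.215113 + 0.35·9.285691 = 8.465104
x=1.050000, y=8.465104: f=14.810678 → y ← 8.465104 + 0.35·14.810678 = 13.648842
x=1.400000, y=13.648842: f=23.623031 → y ← 13.648842 + 0.35·23.623031 = 21.916902
y(1.75) ≈ 21.9169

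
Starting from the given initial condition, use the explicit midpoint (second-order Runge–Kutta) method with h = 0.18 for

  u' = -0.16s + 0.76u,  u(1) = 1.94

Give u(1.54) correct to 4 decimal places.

Midpoint: k1 = f(s_n, u_n); k2 = f(s_n + h/2, u_n + (h/2)·k1); u_{n+1} = u_n + h·k2.
s=1.000000, u=1.940000:
  k1 = f(1.000000, 1.940000) = 1.314400
  k2 = f(1.090000, 2.058296) = 1.389905
  u ← 1.940000 + 0.18·1.389905 = 2.190183
s=1.180000, u=2.190183:
  k1 = f(1.180000, 2.190183) = 1.475739
  k2 = f(1.270000, 2.322999) = 1.562280
  u ← 2.190183 + 0.18·1.562280 = 2.471393
s=1.360000, u=2.471393:
  k1 = f(1.360000, 2.471393) = 1.660659
  k2 = f(1.450000, 2.620853) = 1.759848
  u ← 2.471393 + 0.18·1.759848 = 2.788166
u(1.54) ≈ 2.7882

2.7882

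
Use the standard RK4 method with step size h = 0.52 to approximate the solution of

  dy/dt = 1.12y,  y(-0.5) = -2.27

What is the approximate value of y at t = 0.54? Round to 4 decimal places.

RK4: k1 = f(t_n, y_n); k2 = f(t_n + h/2, y_n + (h/2)·k1); k3 = f(t_n + h/2, y_n + (h/2)·k2); k4 = f(t_n + h, y_n + h·k3); y_{n+1} = y_n + (h/6)·(k1 + 2k2 + 2k3 + k4).
t=-0.500000, y=-2.270000:
  k1 = f(-0.500000, -2.270000) = -2.542400
  k2 = f(-0.240000, -2.931024) = -3.282747
  k3 = f(-0.240000, -3.123514) = -3.498336
  k4 = f(0.020000, -4.089135) = -4.579831
  y ← -2.270000 + (0.52/6)·(k1 + 2k2 + 2k3 + k4) = -4.062648
t=0.020000, y=-4.062648:
  k1 = f(0.020000, -4.062648) = -4.550165
  k2 = f(0.280000, -5.245691) = -5.875174
  k3 = f(0.280000, -5.590193) = -6.261016
  k4 = f(0.540000, -7.318376) = -8.196581
  y ← -4.062648 + (0.52/6)·(k1 + 2k2 + 2k3 + k4) = -7.270972
y(0.54) ≈ -7.2710

-7.2710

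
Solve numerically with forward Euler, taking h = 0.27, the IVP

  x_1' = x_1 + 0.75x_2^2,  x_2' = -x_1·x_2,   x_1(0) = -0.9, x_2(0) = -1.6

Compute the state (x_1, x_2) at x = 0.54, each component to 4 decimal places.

0.0077, -2.3242

Euler on (x_1,x_2): x_1_{n+1} = x_1_n + h·x_1', x_2_{n+1} = x_2_n + h·x_2'.
0.000000: (-0.900000, -1.600000); f=(1.020000, -1.440000) → (-0.624600, -1.988800)
0.270000: (-0.624600, -1.988800); f=(2.341894, -1.242204) → (0.007711, -2.324195)
(x_1(0.54), x_2(0.54)) ≈ (0.0077, -2.3242)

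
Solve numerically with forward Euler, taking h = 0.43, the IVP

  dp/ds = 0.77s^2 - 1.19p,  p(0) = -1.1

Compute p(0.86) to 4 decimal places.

-0.2011

Euler: p_{n+1} = p_n + h·f(s_n, p_n).
s=0.000000, p=-1.100000: f=1.309000 → p ← -1.100000 + 0.43·1.309000 = -0.537130
s=0.430000, p=-0.537130: f=0.781558 → p ← -0.537130 + 0.43·0.781558 = -0.201060
p(0.86) ≈ -0.2011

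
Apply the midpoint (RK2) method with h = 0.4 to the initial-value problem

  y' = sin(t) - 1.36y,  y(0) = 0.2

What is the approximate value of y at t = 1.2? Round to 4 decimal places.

0.4424

Midpoint: k1 = f(t_n, y_n); k2 = f(t_n + h/2, y_n + (h/2)·k1); y_{n+1} = y_n + h·k2.
t=0.000000, y=0.200000:
  k1 = f(0.000000, 0.200000) = -0.272000
  k2 = f(0.200000, 0.145600) = 0.000653
  y ← 0.200000 + 0.4·0.000653 = 0.200261
t=0.400000, y=0.200261:
  k1 = f(0.400000, 0.200261) = 0.117063
  k2 = f(0.600000, 0.223674) = 0.260446
  y ← 0.200261 + 0.4·0.260446 = 0.304440
t=0.800000, y=0.304440:
  k1 = f(0.800000, 0.304440) = 0.303318
  k2 = f(1.000000, 0.365103) = 0.344930
  y ← 0.304440 + 0.4·0.344930 = 0.442412
y(1.2) ≈ 0.4424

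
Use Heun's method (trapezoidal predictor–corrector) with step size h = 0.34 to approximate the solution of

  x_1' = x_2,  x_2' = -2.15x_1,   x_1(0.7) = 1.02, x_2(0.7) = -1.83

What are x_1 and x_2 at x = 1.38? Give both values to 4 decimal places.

Heun on (x_1,x_2): k1 = f(x_n, state_n); k2 = f(x_n + h, state_n + h·k1); state_{n+1} = state_n + (h/2)·(k1 + k2).
0.700000: (1.020000, -1.830000)
  k1 = (-1.830000, -2.193000)
  predictor → (0.397800, -2.575620)
  k2 = (-2.575620, -0.855270)
  → (0.271045, -2.348206)
1.040000: (0.271045, -2.348206)
  k1 = (-2.348206, -0.582746)
  predictor → (-0.527345, -2.546340)
  k2 = (-2.546340, 1.133793)
  → (-0.561028, -2.254528)
(x_1(1.38), x_2(1.38)) ≈ (-0.5610, -2.2545)

-0.5610, -2.2545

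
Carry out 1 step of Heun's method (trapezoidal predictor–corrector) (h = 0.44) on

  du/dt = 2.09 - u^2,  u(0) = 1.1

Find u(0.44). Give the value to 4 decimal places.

Heun: k1 = f(t_n, u_n); k2 = f(t_n + h, u_n + h·k1); u_{n+1} = u_n + (h/2)·(k1 + k2).
t=0.000000, u=1.100000:
  k1 = f(0.000000, 1.100000) = 0.880000
  k2 = f(0.440000, 1.487200) = -0.121764
  u ← 1.100000 + (0.44/2)·(0.880000 + (-0.121764)) = 1.266812
u(0.44) ≈ 1.2668

1.2668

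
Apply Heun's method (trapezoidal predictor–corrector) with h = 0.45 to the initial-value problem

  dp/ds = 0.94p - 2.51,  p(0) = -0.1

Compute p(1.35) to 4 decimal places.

Heun: k1 = f(s_n, p_n); k2 = f(s_n + h, p_n + h·k1); p_{n+1} = p_n + (h/2)·(k1 + k2).
s=0.000000, p=-0.100000:
  k1 = f(0.000000, -0.100000) = -2.604000
  k2 = f(0.450000, -1.271800) = -3.705492
  p ← -0.100000 + (0.45/2)·(-2.604000 + (-3.705492)) = -1.519636
s=0.450000, p=-1.519636:
  k1 = f(0.450000, -1.519636) = -3.938458
  k2 = f(0.900000, -3.291942) = -5.604425
  p ← -1.519636 + (0.45/2)·(-3.938458 + (-5.604425)) = -3.666784
s=0.900000, p=-3.666784:
  k1 = f(0.900000, -3.666784) = -5.956777
  k2 = f(1.350000, -6.347334) = -8.476494
  p ← -3.666784 + (0.45/2)·(-5.956777 + (-8.476494)) = -6.914270
p(1.35) ≈ -6.9143

-6.9143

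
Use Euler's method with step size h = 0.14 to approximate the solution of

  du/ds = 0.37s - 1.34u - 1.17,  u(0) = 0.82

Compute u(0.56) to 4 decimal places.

Euler: u_{n+1} = u_n + h·f(s_n, u_n).
s=0.000000, u=0.820000: f=-2.268800 → u ← 0.820000 + 0.14·(-2.268800) = 0.502368
s=0.140000, u=0.502368: f=-1.791373 → u ← 0.502368 + 0.14·(-1.791373) = 0.251576
s=0.280000, u=0.251576: f=-1.403512 → u ← 0.251576 + 0.14·(-1.403512) = 0.055084
s=0.420000, u=0.055084: f=-1.088413 → u ← 0.055084 + 0.14·(-1.088413) = -0.097294
u(0.56) ≈ -0.0973

-0.0973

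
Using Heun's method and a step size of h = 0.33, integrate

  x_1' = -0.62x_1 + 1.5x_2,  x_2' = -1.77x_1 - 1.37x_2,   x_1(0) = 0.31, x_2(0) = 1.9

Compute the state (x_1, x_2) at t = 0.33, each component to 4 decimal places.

Heun on (x_1,x_2): k1 = f(t_n, state_n); k2 = f(t_n + h, state_n + h·k1); state_{n+1} = state_n + (h/2)·(k1 + k2).
0.000000: (0.310000, 1.900000)
  k1 = (2.657800, -3.151700)
  predictor → (1.187074, 0.859939)
  k2 = (0.553923, -3.279237)
  → (0.839934, 0.838895)
(x_1(0.33), x_2(0.33)) ≈ (0.8399, 0.8389)

0.8399, 0.8389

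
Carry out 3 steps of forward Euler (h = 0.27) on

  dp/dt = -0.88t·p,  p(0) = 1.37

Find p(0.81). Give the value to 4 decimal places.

1.1176

Euler: p_{n+1} = p_n + h·f(t_n, p_n).
t=0.000000, p=1.370000: f=0.000000 → p ← 1.370000 + 0.27·0.000000 = 1.370000
t=0.270000, p=1.370000: f=-0.325512 → p ← 1.370000 + 0.27·(-0.325512) = 1.282112
t=0.540000, p=1.282112: f=-0.609260 → p ← 1.282112 + 0.27·(-0.609260) = 1.117612
p(0.81) ≈ 1.1176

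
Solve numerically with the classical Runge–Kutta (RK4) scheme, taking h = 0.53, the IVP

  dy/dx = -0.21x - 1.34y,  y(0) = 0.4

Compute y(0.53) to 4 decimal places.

0.1734

RK4: k1 = f(x_n, y_n); k2 = f(x_n + h/2, y_n + (h/2)·k1); k3 = f(x_n + h/2, y_n + (h/2)·k2); k4 = f(x_n + h, y_n + h·k3); y_{n+1} = y_n + (h/6)·(k1 + 2k2 + 2k3 + k4).
x=0.000000, y=0.400000:
  k1 = f(0.000000, 0.400000) = -0.536000
  k2 = f(0.265000, 0.257960) = -0.401316
  k3 = f(0.265000, 0.293651) = -0.449143
  k4 = f(0.530000, 0.161954) = -0.328319
  y ← 0.400000 + (0.53/6)·(k1 + 2k2 + 2k3 + k4) = 0.173404
y(0.53) ≈ 0.1734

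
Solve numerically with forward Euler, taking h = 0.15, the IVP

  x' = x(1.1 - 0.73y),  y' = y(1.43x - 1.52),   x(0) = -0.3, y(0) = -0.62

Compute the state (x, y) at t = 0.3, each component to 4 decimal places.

Euler on (x,y): x_{n+1} = x_n + h·x', y_{n+1} = y_n + h·y'.
0.000000: (-0.300000, -0.620000); f=(-0.465780, 1.208380) → (-0.369867, -0.438743)
0.150000: (-0.369867, -0.438743); f=(-0.525316, 0.898945) → (-0.448664, -0.303901)
(x(0.3), y(0.3)) ≈ (-0.4487, -0.3039)

-0.4487, -0.3039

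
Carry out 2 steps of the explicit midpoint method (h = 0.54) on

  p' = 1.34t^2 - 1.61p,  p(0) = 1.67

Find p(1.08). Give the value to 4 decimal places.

0.8417

Midpoint: k1 = f(t_n, p_n); k2 = f(t_n + h/2, p_n + (h/2)·k1); p_{n+1} = p_n + h·k2.
t=0.000000, p=1.670000:
  k1 = f(0.000000, 1.670000) = -2.688700
  k2 = f(0.270000, 0.944051) = -1.422236
  p ← 1.670000 + 0.54·(-1.422236) = 0.901993
t=0.540000, p=0.901993:
  k1 = f(0.540000, 0.901993) = -1.061464
  k2 = f(0.810000, 0.615397) = -0.111616
  p ← 0.901993 + 0.54·(-0.111616) = 0.841720
p(1.08) ≈ 0.8417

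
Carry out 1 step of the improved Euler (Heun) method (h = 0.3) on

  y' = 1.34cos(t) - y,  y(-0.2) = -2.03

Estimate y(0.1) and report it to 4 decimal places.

-1.1745

Heun: k1 = f(t_n, y_n); k2 = f(t_n + h, y_n + h·k1); y_{n+1} = y_n + (h/2)·(k1 + k2).
t=-0.200000, y=-2.030000:
  k1 = f(-0.200000, -2.030000) = 3.343289
  k2 = f(0.100000, -1.027013) = 2.360319
  y ← -2.030000 + (0.3/2)·(3.343289 + 2.360319) = -1.174459
y(0.1) ≈ -1.1745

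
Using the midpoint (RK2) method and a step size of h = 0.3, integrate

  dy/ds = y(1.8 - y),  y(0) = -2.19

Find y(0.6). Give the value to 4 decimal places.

-124.8486

Midpoint: k1 = f(s_n, y_n); k2 = f(s_n + h/2, y_n + (h/2)·k1); y_{n+1} = y_n + h·k2.
s=0.000000, y=-2.190000:
  k1 = f(0.000000, -2.190000) = -8.738100
  k2 = f(0.150000, -3.500715) = -18.556293
  y ← -2.190000 + 0.3·(-18.556293) = -7.756888
s=0.300000, y=-7.756888:
  k1 = f(0.300000, -7.756888) = -74.131706
  k2 = f(0.450000, -18.876644) = -390.305632
  y ← -7.756888 + 0.3·(-390.305632) = -124.848577
y(0.6) ≈ -124.8486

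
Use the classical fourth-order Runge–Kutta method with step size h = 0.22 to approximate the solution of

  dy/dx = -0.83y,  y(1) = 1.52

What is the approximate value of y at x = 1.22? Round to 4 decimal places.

1.2663

RK4: k1 = f(x_n, y_n); k2 = f(x_n + h/2, y_n + (h/2)·k1); k3 = f(x_n + h/2, y_n + (h/2)·k2); k4 = f(x_n + h, y_n + h·k3); y_{n+1} = y_n + (h/6)·(k1 + 2k2 + 2k3 + k4).
x=1.000000, y=1.520000:
  k1 = f(1.000000, 1.520000) = -1.261600
  k2 = f(1.110000, 1.381224) = -1.146416
  k3 = f(1.110000, 1.393894) = -1.156932
  k4 = f(1.220000, 1.265475) = -1.050344
  y ← 1.520000 + (0.22/6)·(k1 + 2k2 + 2k3 + k4) = 1.266317
y(1.22) ≈ 1.2663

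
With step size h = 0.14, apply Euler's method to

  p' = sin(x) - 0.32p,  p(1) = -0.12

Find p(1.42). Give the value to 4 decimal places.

0.2585

Euler: p_{n+1} = p_n + h·f(x_n, p_n).
x=1.000000, p=-0.120000: f=0.879871 → p ← -0.120000 + 0.14·0.879871 = 0.003182
x=1.140000, p=0.003182: f=0.907615 → p ← 0.003182 + 0.14·0.907615 = 0.130248
x=1.280000, p=0.130248: f=0.916336 → p ← 0.130248 + 0.14·0.916336 = 0.258535
p(1.42) ≈ 0.2585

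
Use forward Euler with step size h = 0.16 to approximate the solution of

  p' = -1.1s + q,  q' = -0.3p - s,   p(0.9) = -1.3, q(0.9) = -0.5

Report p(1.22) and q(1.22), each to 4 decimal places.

-1.8180, -0.6774

Euler on (p,q): p_{n+1} = p_n + h·p', q_{n+1} = q_n + h·q'.
0.900000: (-1.300000, -0.500000); f=(-1.490000, -0.510000) → (-1.538400, -0.581600)
1.060000: (-1.538400, -0.581600); f=(-1.747600, -0.598480) → (-1.818016, -0.677357)
(p(1.22), q(1.22)) ≈ (-1.8180, -0.6774)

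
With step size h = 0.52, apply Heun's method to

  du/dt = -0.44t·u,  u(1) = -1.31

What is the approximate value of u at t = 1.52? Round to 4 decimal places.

-0.9845

Heun: k1 = f(t_n, u_n); k2 = f(t_n + h, u_n + h·k1); u_{n+1} = u_n + (h/2)·(k1 + k2).
t=1.000000, u=-1.310000:
  k1 = f(1.000000, -1.310000) = 0.576400
  k2 = f(1.520000, -1.010272) = 0.675670
  u ← -1.310000 + (0.52/2)·(0.576400 + 0.675670) = -0.984462
u(1.52) ≈ -0.9845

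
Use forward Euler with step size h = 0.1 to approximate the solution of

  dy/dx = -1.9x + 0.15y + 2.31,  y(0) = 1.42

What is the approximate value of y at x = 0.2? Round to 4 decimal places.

Euler: y_{n+1} = y_n + h·f(x_n, y_n).
x=0.000000, y=1.420000: f=2.523000 → y ← 1.420000 + 0.1·2.523000 = 1.672300
x=0.100000, y=1.672300: f=2.370845 → y ← 1.672300 + 0.1·2.370845 = 1.909384
y(0.2) ≈ 1.9094

1.9094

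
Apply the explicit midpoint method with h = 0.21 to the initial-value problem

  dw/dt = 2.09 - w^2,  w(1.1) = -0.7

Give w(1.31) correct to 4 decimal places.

-0.3205

Midpoint: k1 = f(t_n, w_n); k2 = f(t_n + h/2, w_n + (h/2)·k1); w_{n+1} = w_n + h·k2.
t=1.100000, w=-0.700000:
  k1 = f(1.100000, -0.700000) = 1.600000
  k2 = f(1.205000, -0.532000) = 1.806976
  w ← -0.700000 + 0.21·1.806976 = -0.320535
w(1.31) ≈ -0.3205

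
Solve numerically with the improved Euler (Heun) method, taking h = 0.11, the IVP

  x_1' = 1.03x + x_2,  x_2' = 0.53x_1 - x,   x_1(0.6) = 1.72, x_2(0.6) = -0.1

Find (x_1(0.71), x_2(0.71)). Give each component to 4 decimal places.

Heun on (x_1,x_2): k1 = f(x_n, state_n); k2 = f(x_n + h, state_n + h·k1); state_{n+1} = state_n + (h/2)·(k1 + k2).
0.600000: (1.720000, -0.100000)
  k1 = (0.518000, 0.311600)
  predictor → (1.776980, -0.065724)
  k2 = (0.665576, 0.231799)
  → (1.785097, -0.070113)
(x_1(0.71), x_2(0.71)) ≈ (1.7851, -0.0701)

1.7851, -0.0701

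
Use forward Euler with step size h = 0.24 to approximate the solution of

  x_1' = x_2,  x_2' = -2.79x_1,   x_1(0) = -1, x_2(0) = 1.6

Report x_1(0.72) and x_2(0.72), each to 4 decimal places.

0.5724, 2.7298

Euler on (x_1,x_2): x_1_{n+1} = x_1_n + h·x_1', x_2_{n+1} = x_2_n + h·x_2'.
0.000000: (-1.000000, 1.600000); f=(1.600000, 2.790000) → (-0.616000, 2.269600)
0.240000: (-0.616000, 2.269600); f=(2.269600, 1.718640) → (-0.071296, 2.682074)
0.480000: (-0.071296, 2.682074); f=(2.682074, 0.198916) → (0.572402, 2.729813)
(x_1(0.72), x_2(0.72)) ≈ (0.5724, 2.7298)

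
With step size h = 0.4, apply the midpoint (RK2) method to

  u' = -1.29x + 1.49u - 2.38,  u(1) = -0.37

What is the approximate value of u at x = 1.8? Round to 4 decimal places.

Midpoint: k1 = f(x_n, u_n); k2 = f(x_n + h/2, u_n + (h/2)·k1); u_{n+1} = u_n + h·k2.
x=1.000000, u=-0.370000:
  k1 = f(1.000000, -0.370000) = -4.221300
  k2 = f(1.200000, -1.214260) = -5.737247
  u ← -0.370000 + 0.4·(-5.737247) = -2.664899
x=1.400000, u=-2.664899:
  k1 = f(1.400000, -2.664899) = -8.156699
  k2 = f(1.600000, -4.296239) = -10.845396
  u ← -2.664899 + 0.4·(-10.845396) = -7.003057
u(1.8) ≈ -7.0031

-7.0031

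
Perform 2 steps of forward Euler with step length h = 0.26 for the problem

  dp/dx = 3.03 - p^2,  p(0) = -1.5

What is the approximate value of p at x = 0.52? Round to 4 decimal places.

Euler: p_{n+1} = p_n + h·f(x_n, p_n).
x=0.000000, p=-1.500000: f=0.780000 → p ← -1.500000 + 0.26·0.780000 = -1.297200
x=0.260000, p=-1.297200: f=1.347272 → p ← -1.297200 + 0.26·1.347272 = -0.946909
p(0.52) ≈ -0.9469

-0.9469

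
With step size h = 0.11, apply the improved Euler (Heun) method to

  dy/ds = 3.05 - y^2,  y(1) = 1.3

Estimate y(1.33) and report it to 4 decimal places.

1.5876

Heun: k1 = f(s_n, y_n); k2 = f(s_n + h, y_n + h·k1); y_{n+1} = y_n + (h/2)·(k1 + k2).
s=1.000000, y=1.300000:
  k1 = f(1.000000, 1.300000) = 1.360000
  k2 = f(1.110000, 1.449600) = 0.948660
  y ← 1.300000 + (0.11/2)·(1.360000 + 0.948660) = 1.426976
s=1.110000, y=1.426976:
  k1 = f(1.110000, 1.426976) = 1.013739
  k2 = f(1.220000, 1.538488) = 0.683056
  y ← 1.426976 + (0.11/2)·(1.013739 + 0.683056) = 1.520300
s=1.220000, y=1.520300:
  k1 = f(1.220000, 1.520300) = 0.738688
  k2 = f(1.330000, 1.601556) = 0.485019
  y ← 1.520300 + (0.11/2)·(0.738688 + 0.485019) = 1.587604
y(1.33) ≈ 1.5876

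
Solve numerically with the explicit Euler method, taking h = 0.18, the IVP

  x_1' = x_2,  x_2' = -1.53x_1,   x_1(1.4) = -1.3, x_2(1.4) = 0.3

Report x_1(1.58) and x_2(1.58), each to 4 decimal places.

-1.2460, 0.6580

Euler on (x_1,x_2): x_1_{n+1} = x_1_n + h·x_1', x_2_{n+1} = x_2_n + h·x_2'.
1.400000: (-1.300000, 0.300000); f=(0.300000, 1.989000) → (-1.246000, 0.658020)
(x_1(1.58), x_2(1.58)) ≈ (-1.2460, 0.6580)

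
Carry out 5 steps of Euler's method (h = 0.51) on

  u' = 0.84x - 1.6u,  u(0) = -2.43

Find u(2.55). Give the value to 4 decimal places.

1.0102

Euler: u_{n+1} = u_n + h·f(x_n, u_n).
x=0.000000, u=-2.430000: f=3.888000 → u ← -2.430000 + 0.51·3.888000 = -0.447120
x=0.510000, u=-0.447120: f=1.143792 → u ← -0.447120 + 0.51·1.143792 = 0.136214
x=1.020000, u=0.136214: f=0.638858 → u ← 0.136214 + 0.51·0.638858 = 0.462031
x=1.530000, u=0.462031: f=0.545950 → u ← 0.462031 + 0.51·0.545950 = 0.740466
x=2.040000, u=0.740466: f=0.528855 → u ← 0.740466 + 0.51·0.528855 = 1.010182
u(2.55) ≈ 1.0102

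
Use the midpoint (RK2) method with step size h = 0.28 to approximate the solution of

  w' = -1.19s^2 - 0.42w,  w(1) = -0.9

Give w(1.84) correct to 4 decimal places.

Midpoint: k1 = f(s_n, w_n); k2 = f(s_n + h/2, w_n + (h/2)·k1); w_{n+1} = w_n + h·k2.
s=1.000000, w=-0.900000:
  k1 = f(1.000000, -0.900000) = -0.812000
  k2 = f(1.140000, -1.013680) = -1.120778
  w ← -0.900000 + 0.28·(-1.120778) = -1.213818
s=1.280000, w=-1.213818:
  k1 = f(1.280000, -1.213818) = -1.439892
  k2 = f(1.420000, -1.415403) = -1.805047
  w ← -1.213818 + 0.28·(-1.805047) = -1.719231
s=1.560000, w=-1.719231:
  k1 = f(1.560000, -1.719231) = -2.173907
  k2 = f(1.700000, -2.023578) = -2.589197
  w ← -1.719231 + 0.28·(-2.589197) = -2.444206
w(1.84) ≈ -2.4442

-2.4442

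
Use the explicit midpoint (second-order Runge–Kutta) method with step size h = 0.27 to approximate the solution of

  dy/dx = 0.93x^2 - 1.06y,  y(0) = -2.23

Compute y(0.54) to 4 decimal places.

Midpoint: k1 = f(x_n, y_n); k2 = f(x_n + h/2, y_n + (h/2)·k1); y_{n+1} = y_n + h·k2.
x=0.000000, y=-2.230000:
  k1 = f(0.000000, -2.230000) = 2.363800
  k2 = f(0.135000, -1.910887) = 2.042489
  y ← -2.230000 + 0.27·2.042489 = -1.678528
x=0.270000, y=-1.678528:
  k1 = f(0.270000, -1.678528) = 1.847037
  k2 = f(0.405000, -1.429178) = 1.667472
  y ← -1.678528 + 0.27·1.667472 = -1.228310
y(0.54) ≈ -1.2283

-1.2283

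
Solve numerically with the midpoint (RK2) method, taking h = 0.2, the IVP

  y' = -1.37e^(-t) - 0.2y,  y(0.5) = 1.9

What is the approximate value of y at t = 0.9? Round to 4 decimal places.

1.4923

Midpoint: k1 = f(t_n, y_n); k2 = f(t_n + h/2, y_n + (h/2)·k1); y_{n+1} = y_n + h·k2.
t=0.500000, y=1.900000:
  k1 = f(0.500000, 1.900000) = -1.210947
  k2 = f(0.600000, 1.778905) = -1.107653
  y ← 1.900000 + 0.2·(-1.107653) = 1.678469
t=0.700000, y=1.678469:
  k1 = f(0.700000, 1.678469) = -1.016016
  k2 = f(0.800000, 1.576868) = -0.930954
  y ← 1.678469 + 0.2·(-0.930954) = 1.492279
y(0.9) ≈ 1.4923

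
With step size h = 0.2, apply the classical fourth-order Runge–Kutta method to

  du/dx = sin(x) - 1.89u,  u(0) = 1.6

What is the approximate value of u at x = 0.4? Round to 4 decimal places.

0.8136

RK4: k1 = f(x_n, u_n); k2 = f(x_n + h/2, u_n + (h/2)·k1); k3 = f(x_n + h/2, u_n + (h/2)·k2); k4 = f(x_n + h, u_n + h·k3); u_{n+1} = u_n + (h/6)·(k1 + 2k2 + 2k3 + k4).
x=0.000000, u=1.600000:
  k1 = f(0.000000, 1.600000) = -3.024000
  k2 = f(0.100000, 1.297600) = -2.352631
  k3 = f(0.100000, 1.364737) = -2.479519
  k4 = f(0.200000, 1.104096) = -1.888072
  u ← 1.600000 + (0.2/6)·(k1 + 2k2 + 2k3 + k4) = 1.114121
x=0.200000, u=1.114121:
  k1 = f(0.200000, 1.114121) = -1.907019
  k2 = f(0.300000, 0.923419) = -1.449742
  k3 = f(0.300000, 0.969147) = -1.536167
  k4 = f(0.400000, 0.806887) = -1.135599
  u ← 1.114121 + (0.2/6)·(k1 + 2k2 + 2k3 + k4) = 0.813640
u(0.4) ≈ 0.8136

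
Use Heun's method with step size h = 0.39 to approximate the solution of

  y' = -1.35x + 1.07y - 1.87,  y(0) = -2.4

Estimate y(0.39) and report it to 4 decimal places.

Heun: k1 = f(x_n, y_n); k2 = f(x_n + h, y_n + h·k1); y_{n+1} = y_n + (h/2)·(k1 + k2).
x=0.000000, y=-2.400000:
  k1 = f(0.000000, -2.400000) = -4.438000
  k2 = f(0.390000, -4.130820) = -6.816477
  y ← -2.400000 + (0.39/2)·(-4.438000 + (-6.816477)) = -4.594623
y(0.39) ≈ -4.5946

-4.5946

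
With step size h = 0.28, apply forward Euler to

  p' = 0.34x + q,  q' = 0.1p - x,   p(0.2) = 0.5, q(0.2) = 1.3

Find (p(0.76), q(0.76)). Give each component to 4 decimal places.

Euler on (p,q): p_{n+1} = p_n + h·p', q_{n+1} = q_n + h·q'.
0.200000: (0.500000, 1.300000); f=(1.368000, -0.150000) → (0.883040, 1.258000)
0.480000: (0.883040, 1.258000); f=(1.421200, -0.391696) → (1.280976, 1.148325)
(p(0.76), q(0.76)) ≈ (1.2810, 1.1483)

1.2810, 1.1483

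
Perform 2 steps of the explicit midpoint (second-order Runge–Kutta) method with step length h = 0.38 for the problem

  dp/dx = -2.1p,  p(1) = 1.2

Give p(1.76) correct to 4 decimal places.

0.3250

Midpoint: k1 = f(x_n, p_n); k2 = f(x_n + h/2, p_n + (h/2)·k1); p_{n+1} = p_n + h·k2.
x=1.000000, p=1.200000:
  k1 = f(1.000000, 1.200000) = -2.520000
  k2 = f(1.190000, 0.721200) = -1.514520
  p ← 1.200000 + 0.38·(-1.514520) = 0.624482
x=1.380000, p=0.624482:
  k1 = f(1.380000, 0.624482) = -1.311413
  k2 = f(1.570000, 0.375314) = -0.788159
  p ← 0.624482 + 0.38·(-0.788159) = 0.324982
p(1.76) ≈ 0.3250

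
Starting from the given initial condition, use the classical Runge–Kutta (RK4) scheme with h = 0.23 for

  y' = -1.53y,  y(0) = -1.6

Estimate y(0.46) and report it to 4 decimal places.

RK4: k1 = f(t_n, y_n); k2 = f(t_n + h/2, y_n + (h/2)·k1); k3 = f(t_n + h/2, y_n + (h/2)·k2); k4 = f(t_n + h, y_n + h·k3); y_{n+1} = y_n + (h/6)·(k1 + 2k2 + 2k3 + k4).
t=0.000000, y=-1.600000:
  k1 = f(0.000000, -1.600000) = 2.448000
  k2 = f(0.115000, -1.318480) = 2.017274
  k3 = f(0.115000, -1.368013) = 2.093061
  k4 = f(0.230000, -1.118596) = 1.711452
  y ← -1.600000 + (0.23/6)·(k1 + 2k2 + 2k3 + k4) = -1.125429
t=0.230000, y=-1.125429:
  k1 = f(0.230000, -1.125429) = 1.721906
  k2 = f(0.345000, -0.927409) = 1.418937
  k3 = f(0.345000, -0.962251) = 1.472244
  k4 = f(0.460000, -0.786813) = 1.203823
  y ← -1.125429 + (0.23/6)·(k1 + 2k2 + 2k3 + k4) = -0.791619
y(0.46) ≈ -0.7916

-0.7916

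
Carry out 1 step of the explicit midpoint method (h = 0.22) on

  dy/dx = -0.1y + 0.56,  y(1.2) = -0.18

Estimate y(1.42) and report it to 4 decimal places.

-0.0542

Midpoint: k1 = f(x_n, y_n); k2 = f(x_n + h/2, y_n + (h/2)·k1); y_{n+1} = y_n + h·k2.
x=1.200000, y=-0.180000:
  k1 = f(1.200000, -0.180000) = 0.578000
  k2 = f(1.310000, -0.116420) = 0.571642
  y ← -0.180000 + 0.22·0.571642 = -0.054239
y(1.42) ≈ -0.0542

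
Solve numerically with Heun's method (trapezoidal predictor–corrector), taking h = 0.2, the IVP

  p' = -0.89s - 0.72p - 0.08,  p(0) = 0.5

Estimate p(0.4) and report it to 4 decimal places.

0.2813

Heun: k1 = f(s_n, p_n); k2 = f(s_n + h, p_n + h·k1); p_{n+1} = p_n + (h/2)·(k1 + k2).
s=0.000000, p=0.500000:
  k1 = f(0.000000, 0.500000) = -0.440000
  k2 = f(0.200000, 0.412000) = -0.554640
  p ← 0.500000 + (0.2/2)·(-0.440000 + (-0.554640)) = 0.400536
s=0.200000, p=0.400536:
  k1 = f(0.200000, 0.400536) = -0.546386
  k2 = f(0.400000, 0.291259) = -0.645706
  p ← 0.400536 + (0.2/2)·(-0.546386 + (-0.645706)) = 0.281327
p(0.4) ≈ 0.2813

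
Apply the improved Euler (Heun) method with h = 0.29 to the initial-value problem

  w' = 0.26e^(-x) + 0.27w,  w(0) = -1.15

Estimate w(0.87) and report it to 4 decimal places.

-1.2794

Heun: k1 = f(x_n, w_n); k2 = f(x_n + h, w_n + h·k1); w_{n+1} = w_n + (h/2)·(k1 + k2).
x=0.000000, w=-1.150000:
  k1 = f(0.000000, -1.150000) = -0.050500
  k2 = f(0.290000, -1.164645) = -0.119906
  w ← -1.150000 + (0.29/2)·(-0.050500 + (-0.119906)) = -1.174709
x=0.290000, w=-1.174709:
  k1 = f(0.290000, -1.174709) = -0.122623
  k2 = f(0.580000, -1.210269) = -0.181199
  w ← -1.174709 + (0.29/2)·(-0.122623 + (-0.181199)) = -1.218763
x=0.580000, w=-1.218763:
  k1 = f(0.580000, -1.218763) = -0.183492
  k2 = f(0.870000, -1.271976) = -0.234506
  w ← -1.218763 + (0.29/2)·(-0.183492 + (-0.234506)) = -1.279373
w(0.87) ≈ -1.2794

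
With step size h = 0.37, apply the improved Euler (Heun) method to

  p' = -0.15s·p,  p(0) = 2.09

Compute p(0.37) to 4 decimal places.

2.0685

Heun: k1 = f(s_n, p_n); k2 = f(s_n + h, p_n + h·k1); p_{n+1} = p_n + (h/2)·(k1 + k2).
s=0.000000, p=2.090000:
  k1 = f(0.000000, 2.090000) = 0.000000
  k2 = f(0.370000, 2.090000) = -0.115995
  p ← 2.090000 + (0.37/2)·(0.000000 + (-0.115995)) = 2.068541
p(0.37) ≈ 2.0685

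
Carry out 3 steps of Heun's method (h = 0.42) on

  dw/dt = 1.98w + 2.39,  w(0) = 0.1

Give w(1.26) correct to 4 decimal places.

12.2857

Heun: k1 = f(t_n, w_n); k2 = f(t_n + h, w_n + h·k1); w_{n+1} = w_n + (h/2)·(k1 + k2).
t=0.000000, w=0.100000:
  k1 = f(0.000000, 0.100000) = 2.588000
  k2 = f(0.420000, 1.186960) = 4.740181
  w ← 0.100000 + (0.42/2)·(2.588000 + 4.740181) = 1.638918
t=0.420000, w=1.638918:
  k1 = f(0.420000, 1.638918) = 5.635058
  k2 = f(0.840000, 4.005642) = 10.321171
  w ← 1.638918 + (0.42/2)·(5.635058 + 10.321171) = 4.989726
t=0.840000, w=4.989726:
  k1 = f(0.840000, 4.989726) = 12.269658
  k2 = f(1.260000, 10.142982) = 22.473105
  w ← 4.989726 + (0.42/2)·(12.269658 + 22.473105) = 12.285706
w(1.26) ≈ 12.2857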